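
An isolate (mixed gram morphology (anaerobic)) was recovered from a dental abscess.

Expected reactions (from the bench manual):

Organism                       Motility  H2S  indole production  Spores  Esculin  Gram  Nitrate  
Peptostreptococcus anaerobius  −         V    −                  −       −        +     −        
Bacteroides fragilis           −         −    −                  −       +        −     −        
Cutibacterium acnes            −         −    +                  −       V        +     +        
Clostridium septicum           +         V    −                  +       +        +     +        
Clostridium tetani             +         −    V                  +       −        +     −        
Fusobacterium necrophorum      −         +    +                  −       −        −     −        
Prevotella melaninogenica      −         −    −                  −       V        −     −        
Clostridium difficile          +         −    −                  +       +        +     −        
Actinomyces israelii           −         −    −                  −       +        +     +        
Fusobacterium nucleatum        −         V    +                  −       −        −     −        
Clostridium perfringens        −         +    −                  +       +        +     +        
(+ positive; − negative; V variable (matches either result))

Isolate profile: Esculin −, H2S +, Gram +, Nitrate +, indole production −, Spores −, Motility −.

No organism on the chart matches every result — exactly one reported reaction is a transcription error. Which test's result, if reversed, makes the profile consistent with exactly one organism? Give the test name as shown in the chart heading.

Nitrate

As reported, no row in the chart matches all 7 reactions.
Reversing Spores → still no organism matches.
Reversing indole production → still no organism matches.
Reversing Esculin → still no organism matches.
Reversing Nitrate (to −) → unique match: Peptostreptococcus anaerobius.
Reversing H2S → still no organism matches.
Reversing Gram → still no organism matches.
Reversing Motility → still no organism matches.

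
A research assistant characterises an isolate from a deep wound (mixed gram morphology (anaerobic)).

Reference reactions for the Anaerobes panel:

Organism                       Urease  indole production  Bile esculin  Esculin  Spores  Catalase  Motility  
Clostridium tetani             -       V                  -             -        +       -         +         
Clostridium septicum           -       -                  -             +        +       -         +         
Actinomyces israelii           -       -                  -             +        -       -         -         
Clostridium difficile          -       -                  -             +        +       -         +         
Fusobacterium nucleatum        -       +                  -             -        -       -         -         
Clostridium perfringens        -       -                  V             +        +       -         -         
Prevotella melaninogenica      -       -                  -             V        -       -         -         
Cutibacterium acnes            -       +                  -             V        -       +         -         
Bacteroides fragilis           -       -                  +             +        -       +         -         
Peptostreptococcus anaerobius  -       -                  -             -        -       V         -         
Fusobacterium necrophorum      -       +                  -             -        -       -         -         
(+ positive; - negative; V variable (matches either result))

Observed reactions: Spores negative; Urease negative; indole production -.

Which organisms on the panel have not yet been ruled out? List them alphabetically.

Urease -: all 11 remaining candidates are consistent.
indole production -: excludes Fusobacterium nucleatum, Cutibacterium acnes, Fusobacterium necrophorum — 8 left.
Spores -: excludes Clostridium tetani, Clostridium septicum, Clostridium difficile, Clostridium perfringens — 4 left.

Actinomyces israelii, Bacteroides fragilis, Peptostreptococcus anaerobius, Prevotella melaninogenica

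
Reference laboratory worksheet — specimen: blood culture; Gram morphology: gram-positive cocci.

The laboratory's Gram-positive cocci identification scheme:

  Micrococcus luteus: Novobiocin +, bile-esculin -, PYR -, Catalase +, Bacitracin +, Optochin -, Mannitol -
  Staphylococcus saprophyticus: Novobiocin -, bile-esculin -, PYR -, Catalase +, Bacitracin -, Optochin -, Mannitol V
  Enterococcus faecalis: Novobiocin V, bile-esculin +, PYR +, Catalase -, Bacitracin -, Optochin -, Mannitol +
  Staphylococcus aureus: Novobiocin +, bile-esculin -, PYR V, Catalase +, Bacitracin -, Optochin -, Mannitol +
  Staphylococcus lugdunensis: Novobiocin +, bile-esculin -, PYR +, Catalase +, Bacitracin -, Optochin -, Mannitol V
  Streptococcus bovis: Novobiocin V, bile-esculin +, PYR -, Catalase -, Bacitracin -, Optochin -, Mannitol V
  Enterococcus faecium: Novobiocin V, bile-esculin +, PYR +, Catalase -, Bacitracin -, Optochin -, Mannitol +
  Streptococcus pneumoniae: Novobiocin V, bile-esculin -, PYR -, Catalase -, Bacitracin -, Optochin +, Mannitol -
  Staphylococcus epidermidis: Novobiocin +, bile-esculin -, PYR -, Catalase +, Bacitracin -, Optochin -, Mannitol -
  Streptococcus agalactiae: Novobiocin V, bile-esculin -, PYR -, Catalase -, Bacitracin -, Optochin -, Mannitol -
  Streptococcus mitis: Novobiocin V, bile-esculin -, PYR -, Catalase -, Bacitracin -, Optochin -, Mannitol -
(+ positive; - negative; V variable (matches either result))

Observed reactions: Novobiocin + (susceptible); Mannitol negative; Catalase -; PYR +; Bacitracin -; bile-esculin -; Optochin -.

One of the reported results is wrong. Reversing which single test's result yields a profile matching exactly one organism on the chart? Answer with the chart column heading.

As reported, no row in the chart matches all 7 reactions.
Reversing bile-esculin → still no organism matches.
Reversing PYR → 2 organisms match (not unique).
Reversing Bacitracin → still no organism matches.
Reversing Novobiocin → still no organism matches.
Reversing Catalase (to +) → unique match: Staphylococcus lugdunensis.
Reversing Mannitol → still no organism matches.
Reversing Optochin → still no organism matches.

Catalase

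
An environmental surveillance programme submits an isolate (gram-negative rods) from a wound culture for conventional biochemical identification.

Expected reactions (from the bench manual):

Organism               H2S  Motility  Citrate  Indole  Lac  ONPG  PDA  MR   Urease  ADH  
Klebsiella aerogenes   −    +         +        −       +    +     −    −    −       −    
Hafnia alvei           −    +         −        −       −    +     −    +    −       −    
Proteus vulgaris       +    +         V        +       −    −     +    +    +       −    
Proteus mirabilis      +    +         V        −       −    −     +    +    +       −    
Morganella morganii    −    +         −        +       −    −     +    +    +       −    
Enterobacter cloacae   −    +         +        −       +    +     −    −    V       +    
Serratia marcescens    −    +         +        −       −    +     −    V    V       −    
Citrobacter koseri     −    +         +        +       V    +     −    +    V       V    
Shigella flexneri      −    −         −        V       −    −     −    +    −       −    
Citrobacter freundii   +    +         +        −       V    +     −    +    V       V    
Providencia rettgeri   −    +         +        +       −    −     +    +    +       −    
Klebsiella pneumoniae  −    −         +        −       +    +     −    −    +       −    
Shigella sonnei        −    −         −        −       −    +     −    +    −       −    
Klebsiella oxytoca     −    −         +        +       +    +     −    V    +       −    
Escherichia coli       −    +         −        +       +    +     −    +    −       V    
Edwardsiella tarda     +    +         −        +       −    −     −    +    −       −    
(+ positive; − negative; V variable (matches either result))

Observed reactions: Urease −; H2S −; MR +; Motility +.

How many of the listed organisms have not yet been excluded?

4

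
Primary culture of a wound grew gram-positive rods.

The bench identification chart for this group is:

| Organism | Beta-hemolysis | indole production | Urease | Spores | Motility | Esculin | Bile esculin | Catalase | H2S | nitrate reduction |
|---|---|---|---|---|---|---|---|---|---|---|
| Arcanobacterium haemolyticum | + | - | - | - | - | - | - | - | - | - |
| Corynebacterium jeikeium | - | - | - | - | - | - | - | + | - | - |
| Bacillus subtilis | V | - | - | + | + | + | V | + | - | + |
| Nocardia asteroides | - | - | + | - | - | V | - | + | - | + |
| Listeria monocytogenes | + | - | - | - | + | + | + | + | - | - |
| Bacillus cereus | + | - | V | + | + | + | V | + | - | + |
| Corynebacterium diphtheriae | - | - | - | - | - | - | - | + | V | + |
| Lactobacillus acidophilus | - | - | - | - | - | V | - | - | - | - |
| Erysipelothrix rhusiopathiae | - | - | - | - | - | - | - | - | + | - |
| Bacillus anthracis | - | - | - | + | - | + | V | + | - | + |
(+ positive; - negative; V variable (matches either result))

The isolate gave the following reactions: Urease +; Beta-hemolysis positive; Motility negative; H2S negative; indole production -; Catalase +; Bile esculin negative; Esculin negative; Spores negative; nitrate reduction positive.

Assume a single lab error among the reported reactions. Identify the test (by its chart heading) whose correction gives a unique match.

Beta-hemolysis

As reported, no row in the chart matches all 10 reactions.
Reversing Spores → still no organism matches.
Reversing Motility → still no organism matches.
Reversing Beta-hemolysis (to -) → unique match: Nocardia asteroides.
Reversing nitrate reduction → still no organism matches.
Reversing H2S → still no organism matches.
Reversing Catalase → still no organism matches.
Reversing Esculin → still no organism matches.
Reversing indole production → still no organism matches.
Reversing Bile esculin → still no organism matches.
Reversing Urease → still no organism matches.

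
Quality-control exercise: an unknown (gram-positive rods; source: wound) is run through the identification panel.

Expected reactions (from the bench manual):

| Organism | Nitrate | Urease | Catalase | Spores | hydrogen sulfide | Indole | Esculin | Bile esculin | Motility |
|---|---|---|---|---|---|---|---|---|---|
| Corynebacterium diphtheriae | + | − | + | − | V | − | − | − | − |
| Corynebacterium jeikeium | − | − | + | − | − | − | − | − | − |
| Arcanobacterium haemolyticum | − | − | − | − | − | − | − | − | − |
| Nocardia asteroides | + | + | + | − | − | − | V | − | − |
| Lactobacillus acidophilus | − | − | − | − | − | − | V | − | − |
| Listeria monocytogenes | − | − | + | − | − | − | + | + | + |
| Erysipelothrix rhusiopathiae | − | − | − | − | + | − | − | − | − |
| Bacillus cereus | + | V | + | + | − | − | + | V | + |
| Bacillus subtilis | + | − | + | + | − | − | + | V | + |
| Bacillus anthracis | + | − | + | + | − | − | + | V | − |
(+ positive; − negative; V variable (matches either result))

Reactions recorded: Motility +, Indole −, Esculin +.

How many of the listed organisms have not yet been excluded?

3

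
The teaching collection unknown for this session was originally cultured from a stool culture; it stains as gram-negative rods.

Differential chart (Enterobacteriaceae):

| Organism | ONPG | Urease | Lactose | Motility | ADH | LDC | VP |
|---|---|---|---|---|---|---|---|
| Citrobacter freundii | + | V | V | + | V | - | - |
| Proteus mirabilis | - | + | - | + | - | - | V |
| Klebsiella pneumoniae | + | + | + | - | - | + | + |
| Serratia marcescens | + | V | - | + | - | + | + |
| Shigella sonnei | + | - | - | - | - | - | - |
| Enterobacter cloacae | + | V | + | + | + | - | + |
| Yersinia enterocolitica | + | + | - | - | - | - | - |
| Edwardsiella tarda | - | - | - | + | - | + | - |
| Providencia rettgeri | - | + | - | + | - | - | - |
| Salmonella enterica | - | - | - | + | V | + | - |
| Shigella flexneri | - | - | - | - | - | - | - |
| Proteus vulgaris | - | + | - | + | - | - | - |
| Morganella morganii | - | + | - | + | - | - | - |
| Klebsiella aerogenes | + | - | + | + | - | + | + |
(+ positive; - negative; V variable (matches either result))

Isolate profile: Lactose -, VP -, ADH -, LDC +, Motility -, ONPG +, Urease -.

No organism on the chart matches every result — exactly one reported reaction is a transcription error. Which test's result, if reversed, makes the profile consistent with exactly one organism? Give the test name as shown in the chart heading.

LDC

As reported, no row in the chart matches all 7 reactions.
Reversing Motility → still no organism matches.
Reversing ADH → still no organism matches.
Reversing Lactose → still no organism matches.
Reversing LDC (to -) → unique match: Shigella sonnei.
Reversing VP → still no organism matches.
Reversing Urease → still no organism matches.
Reversing ONPG → still no organism matches.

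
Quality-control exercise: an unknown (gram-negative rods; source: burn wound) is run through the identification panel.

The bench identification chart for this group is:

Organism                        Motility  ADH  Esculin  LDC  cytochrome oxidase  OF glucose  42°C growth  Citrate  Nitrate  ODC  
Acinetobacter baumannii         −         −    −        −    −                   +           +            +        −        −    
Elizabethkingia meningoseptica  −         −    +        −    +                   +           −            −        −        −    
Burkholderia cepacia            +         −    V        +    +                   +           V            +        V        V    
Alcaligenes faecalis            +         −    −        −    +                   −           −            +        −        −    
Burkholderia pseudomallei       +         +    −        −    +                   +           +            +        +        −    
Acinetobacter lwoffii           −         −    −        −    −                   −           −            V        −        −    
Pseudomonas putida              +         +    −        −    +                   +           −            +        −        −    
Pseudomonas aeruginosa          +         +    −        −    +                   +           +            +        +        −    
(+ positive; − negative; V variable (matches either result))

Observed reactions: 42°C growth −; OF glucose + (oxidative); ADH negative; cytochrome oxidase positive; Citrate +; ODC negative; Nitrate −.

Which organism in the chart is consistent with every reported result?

Burkholderia cepacia

ADH −: excludes Burkholderia pseudomallei, Pseudomonas putida, Pseudomonas aeruginosa — 5 left.
OF glucose +: excludes Alcaligenes faecalis, Acinetobacter lwoffii — 3 left.
Nitrate −: all 3 remaining candidates are consistent.
Citrate +: excludes Elizabethkingia meningoseptica — 2 left.
ODC −: all 2 remaining candidates are consistent.
42°C growth −: excludes Acinetobacter baumannii — 1 left.
cytochrome oxidase +: the one remaining candidate is consistent.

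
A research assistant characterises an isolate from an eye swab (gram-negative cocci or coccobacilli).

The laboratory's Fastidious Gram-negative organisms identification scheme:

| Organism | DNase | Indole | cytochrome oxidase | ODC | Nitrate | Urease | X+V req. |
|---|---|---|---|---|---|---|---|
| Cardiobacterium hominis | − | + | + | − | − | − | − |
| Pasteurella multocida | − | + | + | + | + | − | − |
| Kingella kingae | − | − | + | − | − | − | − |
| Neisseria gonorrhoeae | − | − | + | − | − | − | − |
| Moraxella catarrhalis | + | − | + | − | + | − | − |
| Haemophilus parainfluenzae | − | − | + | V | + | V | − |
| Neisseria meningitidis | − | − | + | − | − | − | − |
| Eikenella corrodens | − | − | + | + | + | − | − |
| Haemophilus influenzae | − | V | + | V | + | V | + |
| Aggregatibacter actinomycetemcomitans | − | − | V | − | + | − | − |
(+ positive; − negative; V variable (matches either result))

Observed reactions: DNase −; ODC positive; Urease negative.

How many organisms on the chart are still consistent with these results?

Urease −: all 10 remaining candidates are consistent.
ODC +: excludes 6 organisms — 4 left.
DNase −: all 4 remaining candidates are consistent.
Still consistent: Eikenella corrodens, Haemophilus influenzae, Haemophilus parainfluenzae, Pasteurella multocida.

4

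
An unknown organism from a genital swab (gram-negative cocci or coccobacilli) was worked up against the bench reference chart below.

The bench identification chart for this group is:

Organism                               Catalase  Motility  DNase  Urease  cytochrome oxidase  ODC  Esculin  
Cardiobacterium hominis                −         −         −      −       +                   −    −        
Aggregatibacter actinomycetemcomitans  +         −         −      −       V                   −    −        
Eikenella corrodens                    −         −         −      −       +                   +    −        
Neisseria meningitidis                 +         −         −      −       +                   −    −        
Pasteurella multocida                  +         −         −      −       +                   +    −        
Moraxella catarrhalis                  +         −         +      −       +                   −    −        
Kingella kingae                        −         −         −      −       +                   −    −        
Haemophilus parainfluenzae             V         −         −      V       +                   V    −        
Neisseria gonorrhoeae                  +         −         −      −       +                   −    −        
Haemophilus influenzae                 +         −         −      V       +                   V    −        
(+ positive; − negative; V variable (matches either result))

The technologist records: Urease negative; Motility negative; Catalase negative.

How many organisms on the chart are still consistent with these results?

4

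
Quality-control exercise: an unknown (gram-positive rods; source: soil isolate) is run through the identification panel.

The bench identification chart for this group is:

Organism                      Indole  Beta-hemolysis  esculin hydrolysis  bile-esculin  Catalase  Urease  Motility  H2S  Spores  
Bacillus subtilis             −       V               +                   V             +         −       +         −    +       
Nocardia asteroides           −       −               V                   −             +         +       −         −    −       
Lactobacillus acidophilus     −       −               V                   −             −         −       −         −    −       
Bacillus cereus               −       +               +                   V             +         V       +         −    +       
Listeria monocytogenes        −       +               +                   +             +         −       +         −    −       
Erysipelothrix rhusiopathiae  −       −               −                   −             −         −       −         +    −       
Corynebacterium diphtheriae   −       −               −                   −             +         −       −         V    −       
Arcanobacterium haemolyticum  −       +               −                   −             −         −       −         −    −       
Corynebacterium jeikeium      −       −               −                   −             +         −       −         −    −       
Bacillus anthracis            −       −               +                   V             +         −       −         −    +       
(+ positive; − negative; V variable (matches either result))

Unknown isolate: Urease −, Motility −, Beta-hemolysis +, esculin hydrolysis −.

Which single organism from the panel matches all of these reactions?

Arcanobacterium haemolyticum

Motility −: excludes Bacillus subtilis, Bacillus cereus, Listeria monocytogenes — 7 left.
Beta-hemolysis +: excludes 6 organisms — 1 left.
esculin hydrolysis −: the one remaining candidate is consistent.
Urease −: the one remaining candidate is consistent.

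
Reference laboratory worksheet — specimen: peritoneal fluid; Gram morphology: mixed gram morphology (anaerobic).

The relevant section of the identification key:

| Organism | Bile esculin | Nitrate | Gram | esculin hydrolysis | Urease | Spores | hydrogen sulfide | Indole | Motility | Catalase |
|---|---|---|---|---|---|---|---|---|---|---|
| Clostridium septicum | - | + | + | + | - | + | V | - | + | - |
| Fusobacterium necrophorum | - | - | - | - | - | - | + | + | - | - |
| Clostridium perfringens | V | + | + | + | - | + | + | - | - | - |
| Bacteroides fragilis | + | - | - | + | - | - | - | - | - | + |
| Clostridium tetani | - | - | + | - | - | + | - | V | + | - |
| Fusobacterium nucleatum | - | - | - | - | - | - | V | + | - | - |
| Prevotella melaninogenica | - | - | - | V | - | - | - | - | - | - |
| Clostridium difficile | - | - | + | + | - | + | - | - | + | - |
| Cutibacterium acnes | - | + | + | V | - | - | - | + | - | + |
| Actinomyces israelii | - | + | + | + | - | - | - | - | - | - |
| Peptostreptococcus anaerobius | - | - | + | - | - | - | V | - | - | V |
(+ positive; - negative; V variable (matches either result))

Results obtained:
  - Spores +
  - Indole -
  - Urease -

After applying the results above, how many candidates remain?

4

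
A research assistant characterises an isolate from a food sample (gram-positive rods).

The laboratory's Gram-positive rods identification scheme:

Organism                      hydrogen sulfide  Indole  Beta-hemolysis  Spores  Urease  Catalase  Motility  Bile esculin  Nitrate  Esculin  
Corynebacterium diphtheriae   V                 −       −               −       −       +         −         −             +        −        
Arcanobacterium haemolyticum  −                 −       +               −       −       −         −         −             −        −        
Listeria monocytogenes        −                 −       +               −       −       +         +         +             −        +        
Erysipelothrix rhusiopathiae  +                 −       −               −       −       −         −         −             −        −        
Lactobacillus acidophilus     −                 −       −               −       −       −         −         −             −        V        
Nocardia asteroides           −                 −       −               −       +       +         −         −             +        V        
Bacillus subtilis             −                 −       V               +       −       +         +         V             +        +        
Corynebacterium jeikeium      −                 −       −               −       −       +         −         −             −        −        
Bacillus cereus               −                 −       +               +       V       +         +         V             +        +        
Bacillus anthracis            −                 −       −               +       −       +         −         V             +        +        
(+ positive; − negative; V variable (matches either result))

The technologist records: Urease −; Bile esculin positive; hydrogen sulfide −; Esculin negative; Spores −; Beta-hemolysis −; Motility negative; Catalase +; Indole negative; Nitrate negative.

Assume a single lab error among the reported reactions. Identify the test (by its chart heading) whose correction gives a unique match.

Bile esculin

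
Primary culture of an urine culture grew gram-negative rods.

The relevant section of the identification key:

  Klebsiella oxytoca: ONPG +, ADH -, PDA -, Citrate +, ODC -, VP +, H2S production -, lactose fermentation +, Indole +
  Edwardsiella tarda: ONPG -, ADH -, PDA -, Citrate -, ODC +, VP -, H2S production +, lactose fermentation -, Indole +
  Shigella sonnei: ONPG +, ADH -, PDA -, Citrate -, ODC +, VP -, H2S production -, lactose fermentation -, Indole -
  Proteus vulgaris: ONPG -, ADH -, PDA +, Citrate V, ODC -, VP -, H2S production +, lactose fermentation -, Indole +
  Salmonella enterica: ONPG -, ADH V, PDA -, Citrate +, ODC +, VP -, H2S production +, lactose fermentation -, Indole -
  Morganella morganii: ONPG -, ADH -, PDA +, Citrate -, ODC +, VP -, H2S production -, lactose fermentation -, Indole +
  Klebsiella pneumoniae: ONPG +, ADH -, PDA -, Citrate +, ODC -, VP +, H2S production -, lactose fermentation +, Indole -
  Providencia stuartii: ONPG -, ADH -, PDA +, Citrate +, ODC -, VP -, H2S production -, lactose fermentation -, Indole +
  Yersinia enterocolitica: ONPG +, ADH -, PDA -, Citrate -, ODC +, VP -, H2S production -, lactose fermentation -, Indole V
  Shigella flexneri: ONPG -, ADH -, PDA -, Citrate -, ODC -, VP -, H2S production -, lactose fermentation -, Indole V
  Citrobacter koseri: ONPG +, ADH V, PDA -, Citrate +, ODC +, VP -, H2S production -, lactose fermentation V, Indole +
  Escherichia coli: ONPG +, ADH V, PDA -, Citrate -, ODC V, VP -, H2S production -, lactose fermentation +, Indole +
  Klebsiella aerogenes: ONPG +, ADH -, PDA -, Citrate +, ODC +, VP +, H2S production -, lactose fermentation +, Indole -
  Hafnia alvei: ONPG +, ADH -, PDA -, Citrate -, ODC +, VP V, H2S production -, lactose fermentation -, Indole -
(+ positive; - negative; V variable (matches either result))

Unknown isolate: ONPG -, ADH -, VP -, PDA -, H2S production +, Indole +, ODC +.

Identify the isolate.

Edwardsiella tarda

ODC +: excludes 5 organisms — 9 left.
PDA -: excludes Morganella morganii — 8 left.
H2S production +: excludes 6 organisms — 2 left.
ADH -: all 2 remaining candidates are consistent.
ONPG -: all 2 remaining candidates are consistent.
Indole +: excludes Salmonella enterica — 1 left.
VP -: the one remaining candidate is consistent.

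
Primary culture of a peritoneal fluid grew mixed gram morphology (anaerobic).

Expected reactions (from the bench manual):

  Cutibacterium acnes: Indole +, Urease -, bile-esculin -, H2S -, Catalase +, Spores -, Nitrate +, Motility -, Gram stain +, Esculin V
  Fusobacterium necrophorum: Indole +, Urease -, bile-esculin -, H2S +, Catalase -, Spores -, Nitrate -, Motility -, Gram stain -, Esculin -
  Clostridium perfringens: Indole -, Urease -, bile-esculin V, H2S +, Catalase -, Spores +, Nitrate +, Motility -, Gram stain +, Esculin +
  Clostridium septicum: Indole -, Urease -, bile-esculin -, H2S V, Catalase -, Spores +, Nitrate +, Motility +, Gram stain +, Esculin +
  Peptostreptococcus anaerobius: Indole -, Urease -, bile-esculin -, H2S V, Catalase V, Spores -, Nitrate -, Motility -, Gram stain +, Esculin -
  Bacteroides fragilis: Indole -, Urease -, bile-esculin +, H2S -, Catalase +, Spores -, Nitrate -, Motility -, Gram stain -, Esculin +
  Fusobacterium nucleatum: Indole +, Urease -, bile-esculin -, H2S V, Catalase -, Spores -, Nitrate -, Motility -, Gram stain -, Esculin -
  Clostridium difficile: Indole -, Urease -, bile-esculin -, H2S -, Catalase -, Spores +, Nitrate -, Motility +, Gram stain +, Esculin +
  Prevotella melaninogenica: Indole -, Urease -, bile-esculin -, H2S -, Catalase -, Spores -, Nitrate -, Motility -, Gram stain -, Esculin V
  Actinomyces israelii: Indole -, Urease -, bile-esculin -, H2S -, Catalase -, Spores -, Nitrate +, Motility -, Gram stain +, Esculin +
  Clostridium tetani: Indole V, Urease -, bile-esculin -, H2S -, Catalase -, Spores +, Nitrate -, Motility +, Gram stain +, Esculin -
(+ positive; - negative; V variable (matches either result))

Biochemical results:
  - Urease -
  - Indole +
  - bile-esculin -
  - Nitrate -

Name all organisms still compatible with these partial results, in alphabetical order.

Clostridium tetani, Fusobacterium necrophorum, Fusobacterium nucleatum

bile-esculin -: excludes Bacteroides fragilis — 10 left.
Indole +: excludes 6 organisms — 4 left.
Urease -: all 4 remaining candidates are consistent.
Nitrate -: excludes Cutibacterium acnes — 3 left.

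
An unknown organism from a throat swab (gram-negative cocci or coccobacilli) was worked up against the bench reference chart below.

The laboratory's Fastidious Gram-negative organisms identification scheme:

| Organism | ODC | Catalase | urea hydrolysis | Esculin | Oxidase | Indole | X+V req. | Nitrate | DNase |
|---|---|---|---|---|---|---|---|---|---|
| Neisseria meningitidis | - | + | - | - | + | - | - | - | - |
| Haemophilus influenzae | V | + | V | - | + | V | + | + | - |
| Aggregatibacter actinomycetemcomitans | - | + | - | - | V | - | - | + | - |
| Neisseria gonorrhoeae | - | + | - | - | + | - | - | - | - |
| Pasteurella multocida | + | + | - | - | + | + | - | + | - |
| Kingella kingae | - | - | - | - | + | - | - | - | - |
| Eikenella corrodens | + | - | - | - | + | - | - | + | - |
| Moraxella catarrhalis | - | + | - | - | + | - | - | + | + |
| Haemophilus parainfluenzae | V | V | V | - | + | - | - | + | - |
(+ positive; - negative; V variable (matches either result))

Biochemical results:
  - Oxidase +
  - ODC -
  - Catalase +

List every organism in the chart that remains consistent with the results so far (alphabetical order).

Catalase +: excludes Kingella kingae, Eikenella corrodens — 7 left.
ODC -: excludes Pasteurella multocida — 6 left.
Oxidase +: all 6 remaining candidates are consistent.

Aggregatibacter actinomycetemcomitans, Haemophilus influenzae, Haemophilus parainfluenzae, Moraxella catarrhalis, Neisseria gonorrhoeae, Neisseria meningitidis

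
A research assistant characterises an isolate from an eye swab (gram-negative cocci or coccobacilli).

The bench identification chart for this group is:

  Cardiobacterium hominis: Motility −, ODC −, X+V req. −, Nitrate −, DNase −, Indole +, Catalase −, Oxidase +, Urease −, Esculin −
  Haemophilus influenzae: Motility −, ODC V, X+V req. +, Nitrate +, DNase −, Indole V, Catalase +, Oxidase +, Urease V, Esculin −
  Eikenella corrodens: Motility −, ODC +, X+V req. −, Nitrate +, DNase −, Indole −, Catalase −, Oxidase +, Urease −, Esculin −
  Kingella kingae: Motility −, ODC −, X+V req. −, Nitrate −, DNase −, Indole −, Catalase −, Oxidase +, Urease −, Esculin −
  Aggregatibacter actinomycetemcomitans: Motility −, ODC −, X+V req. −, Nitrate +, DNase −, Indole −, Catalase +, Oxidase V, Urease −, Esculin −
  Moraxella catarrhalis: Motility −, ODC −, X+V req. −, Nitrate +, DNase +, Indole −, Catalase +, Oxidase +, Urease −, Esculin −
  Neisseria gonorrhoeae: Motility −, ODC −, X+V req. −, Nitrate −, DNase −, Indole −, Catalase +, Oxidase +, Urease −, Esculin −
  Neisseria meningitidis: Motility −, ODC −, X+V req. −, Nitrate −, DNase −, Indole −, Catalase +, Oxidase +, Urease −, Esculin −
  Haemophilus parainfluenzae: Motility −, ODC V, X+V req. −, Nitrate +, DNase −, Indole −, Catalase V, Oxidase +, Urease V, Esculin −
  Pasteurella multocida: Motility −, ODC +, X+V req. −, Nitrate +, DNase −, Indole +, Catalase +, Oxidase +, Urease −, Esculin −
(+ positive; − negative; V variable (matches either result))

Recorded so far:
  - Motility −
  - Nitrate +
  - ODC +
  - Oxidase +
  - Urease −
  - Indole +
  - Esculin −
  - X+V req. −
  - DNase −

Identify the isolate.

Indole +: excludes 7 organisms — 3 left.
Oxidase +: all 3 remaining candidates are consistent.
DNase −: all 3 remaining candidates are consistent.
Esculin −: all 3 remaining candidates are consistent.
Motility −: all 3 remaining candidates are consistent.
ODC +: excludes Cardiobacterium hominis — 2 left.
Nitrate +: all 2 remaining candidates are consistent.
Urease −: all 2 remaining candidates are consistent.
X+V req. −: excludes Haemophilus influenzae — 1 left.

Pasteurella multocida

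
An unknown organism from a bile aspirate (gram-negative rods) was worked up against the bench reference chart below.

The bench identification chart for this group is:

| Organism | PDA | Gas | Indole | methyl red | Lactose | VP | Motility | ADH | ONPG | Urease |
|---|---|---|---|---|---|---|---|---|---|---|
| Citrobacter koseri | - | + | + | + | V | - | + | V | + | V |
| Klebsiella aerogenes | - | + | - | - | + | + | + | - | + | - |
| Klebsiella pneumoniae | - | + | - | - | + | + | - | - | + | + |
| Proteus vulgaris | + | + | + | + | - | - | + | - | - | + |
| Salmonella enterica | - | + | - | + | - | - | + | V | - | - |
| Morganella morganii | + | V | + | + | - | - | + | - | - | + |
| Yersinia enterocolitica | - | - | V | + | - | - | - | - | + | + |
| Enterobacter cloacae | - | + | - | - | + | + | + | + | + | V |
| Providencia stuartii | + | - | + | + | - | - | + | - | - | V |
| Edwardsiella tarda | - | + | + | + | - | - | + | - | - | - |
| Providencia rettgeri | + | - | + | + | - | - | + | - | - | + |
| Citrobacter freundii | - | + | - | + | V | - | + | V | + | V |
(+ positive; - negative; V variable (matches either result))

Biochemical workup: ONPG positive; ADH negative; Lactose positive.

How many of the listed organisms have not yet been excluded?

ONPG +: excludes 6 organisms — 6 left.
Lactose +: excludes Yersinia enterocolitica — 5 left.
ADH -: excludes Enterobacter cloacae — 4 left.
Still consistent: Citrobacter freundii, Citrobacter koseri, Klebsiella aerogenes, Klebsiella pneumoniae.

4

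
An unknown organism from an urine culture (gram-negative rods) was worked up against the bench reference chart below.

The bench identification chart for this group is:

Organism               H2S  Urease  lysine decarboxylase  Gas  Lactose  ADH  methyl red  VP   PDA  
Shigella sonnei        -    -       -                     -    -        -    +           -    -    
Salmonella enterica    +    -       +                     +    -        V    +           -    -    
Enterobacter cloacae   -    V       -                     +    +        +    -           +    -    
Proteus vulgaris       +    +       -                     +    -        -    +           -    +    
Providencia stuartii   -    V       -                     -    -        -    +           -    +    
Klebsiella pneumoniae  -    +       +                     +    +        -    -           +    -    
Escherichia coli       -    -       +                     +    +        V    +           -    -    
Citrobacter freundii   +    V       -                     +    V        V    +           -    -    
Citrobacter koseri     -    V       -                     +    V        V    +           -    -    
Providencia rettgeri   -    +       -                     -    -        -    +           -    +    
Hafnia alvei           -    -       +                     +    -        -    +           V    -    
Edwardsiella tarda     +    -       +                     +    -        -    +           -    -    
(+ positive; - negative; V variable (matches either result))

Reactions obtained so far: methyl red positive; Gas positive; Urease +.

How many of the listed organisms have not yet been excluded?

Urease +: excludes 5 organisms — 7 left.
methyl red +: excludes Enterobacter cloacae, Klebsiella pneumoniae — 5 left.
Gas +: excludes Providencia stuartii, Providencia rettgeri — 3 left.
Still consistent: Citrobacter freundii, Citrobacter koseri, Proteus vulgaris.

3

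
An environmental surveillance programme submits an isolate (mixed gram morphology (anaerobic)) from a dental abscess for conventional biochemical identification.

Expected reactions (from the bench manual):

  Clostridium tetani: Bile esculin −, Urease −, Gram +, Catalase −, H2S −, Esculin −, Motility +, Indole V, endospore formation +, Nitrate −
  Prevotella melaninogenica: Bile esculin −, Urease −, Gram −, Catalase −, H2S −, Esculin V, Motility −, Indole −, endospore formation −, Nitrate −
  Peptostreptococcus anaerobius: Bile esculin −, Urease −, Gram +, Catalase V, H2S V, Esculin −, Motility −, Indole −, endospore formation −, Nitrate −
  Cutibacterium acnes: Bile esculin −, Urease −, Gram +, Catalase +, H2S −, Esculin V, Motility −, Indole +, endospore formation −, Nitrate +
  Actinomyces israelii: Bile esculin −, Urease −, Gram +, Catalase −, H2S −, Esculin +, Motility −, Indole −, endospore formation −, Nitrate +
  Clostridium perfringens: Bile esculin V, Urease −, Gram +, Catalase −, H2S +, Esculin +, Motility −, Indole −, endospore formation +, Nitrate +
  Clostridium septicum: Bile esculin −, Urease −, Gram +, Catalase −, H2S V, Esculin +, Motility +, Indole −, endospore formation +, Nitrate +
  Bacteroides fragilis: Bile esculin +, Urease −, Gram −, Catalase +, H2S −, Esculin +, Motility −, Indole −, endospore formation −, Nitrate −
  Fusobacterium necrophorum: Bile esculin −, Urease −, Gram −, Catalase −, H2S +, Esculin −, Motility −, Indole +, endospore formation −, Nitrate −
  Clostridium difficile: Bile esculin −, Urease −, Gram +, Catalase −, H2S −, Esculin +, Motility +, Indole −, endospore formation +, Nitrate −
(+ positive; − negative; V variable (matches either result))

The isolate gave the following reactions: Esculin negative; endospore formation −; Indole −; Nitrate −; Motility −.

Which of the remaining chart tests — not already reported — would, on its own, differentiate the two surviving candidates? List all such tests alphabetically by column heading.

Gram

Motility −: excludes Clostridium tetani, Clostridium septicum, Clostridium difficile — 7 left.
endospore formation −: excludes Clostridium perfringens — 6 left.
Esculin −: excludes Actinomyces israelii, Bacteroides fragilis — 4 left.
Nitrate −: excludes Cutibacterium acnes — 3 left.
Indole −: excludes Fusobacterium necrophorum — 2 left.
Two candidates remain: Peptostreptococcus anaerobius and Prevotella melaninogenica.
  Bile esculin: − vs − — same for both, does not separate.
  Urease: − vs − — same for both, does not separate.
  Gram: Peptostreptococcus anaerobius +, Prevotella melaninogenica − — discriminates.
  Catalase: V vs − — variable for at least one, does not separate.
  H2S: V vs − — variable for at least one, does not separate.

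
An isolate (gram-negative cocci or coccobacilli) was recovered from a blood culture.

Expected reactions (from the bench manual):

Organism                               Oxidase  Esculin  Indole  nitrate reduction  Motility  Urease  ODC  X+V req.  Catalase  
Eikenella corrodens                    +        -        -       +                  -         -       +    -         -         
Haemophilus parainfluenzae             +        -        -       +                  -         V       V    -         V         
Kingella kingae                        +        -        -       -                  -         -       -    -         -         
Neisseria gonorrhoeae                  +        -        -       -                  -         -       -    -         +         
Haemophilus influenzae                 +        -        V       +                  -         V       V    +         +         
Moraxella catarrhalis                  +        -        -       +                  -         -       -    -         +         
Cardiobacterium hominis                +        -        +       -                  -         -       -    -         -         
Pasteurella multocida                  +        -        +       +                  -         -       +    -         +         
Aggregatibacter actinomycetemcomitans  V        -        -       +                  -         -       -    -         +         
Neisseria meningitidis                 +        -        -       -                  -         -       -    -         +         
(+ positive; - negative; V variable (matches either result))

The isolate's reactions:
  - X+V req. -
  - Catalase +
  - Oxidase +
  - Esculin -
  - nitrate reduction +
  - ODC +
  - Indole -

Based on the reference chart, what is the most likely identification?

Haemophilus parainfluenzae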